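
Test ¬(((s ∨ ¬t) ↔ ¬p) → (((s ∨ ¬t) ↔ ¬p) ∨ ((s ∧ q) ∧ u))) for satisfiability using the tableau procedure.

Unsatisfiable

Initial set: {¬(((s ∨ ¬t) ↔ ¬p) → (((s ∨ ¬t) ↔ ¬p) ∨ ((s ∧ q) ∧ u)))}.
¬(((s ∨ ¬t) ↔ ¬p) → (((s ∨ ¬t) ↔ ¬p) ∨ ((s ∧ q) ∧ u))): α-rule — add ((s ∨ ¬t) ↔ ¬p), ¬(((s ∨ ¬t) ↔ ¬p) ∨ ((s ∧ q) ∧ u)).
¬(((s ∨ ¬t) ↔ ¬p) ∨ ((s ∧ q) ∧ u)): α-rule — add ¬((s ∨ ¬t) ↔ ¬p), ¬((s ∧ q) ∧ u).
((s ∨ ¬t) ↔ ¬p): β-rule — branch into (s ∨ ¬t), ¬p  //  ¬(s ∨ ¬t), ¬¬p.
  branch 1 (add (s ∨ ¬t), ¬p):
    ¬((s ∨ ¬t) ↔ ¬p): β-rule — branch into (s ∨ ¬t), ¬¬p  //  ¬(s ∨ ¬t), ¬p.
      branch 1.1 (add (s ∨ ¬t), ¬¬p):
        × closes — contains both p and ¬p.
      branch 1.2 (add ¬(s ∨ ¬t), ¬p):
        ¬(s ∨ ¬t): α-rule — add ¬s, ¬¬t.
        ¬((s ∧ q) ∧ u): β-rule — branch into ¬(s ∧ q)  //  ¬u.
          branch 1.2.1 (add ¬(s ∧ q)):
            (s ∨ ¬t): β-rule — branch into s  //  ¬t.
              branch 1.2.1.1 (add s):
                × closes — contains both s and ¬s.
              branch 1.2.1.2 (add ¬t):
                × closes — contains both t and ¬t.
          branch 1.2.2 (add ¬u):
            (s ∨ ¬t): β-rule — branch into s  //  ¬t.
              branch 1.2.2.1 (add s):
                × closes — contains both s and ¬s.
              branch 1.2.2.2 (add ¬t):
                × closes — contains both t and ¬t.
  branch 2 (add ¬(s ∨ ¬t), ¬¬p):
    ¬(s ∨ ¬t): α-rule — add ¬s, ¬¬t.
    ¬((s ∨ ¬t) ↔ ¬p): β-rule — branch into (s ∨ ¬t), ¬¬p  //  ¬(s ∨ ¬t), ¬p.
      branch 2.1 (add (s ∨ ¬t), ¬¬p):
        ¬((s ∧ q) ∧ u): β-rule — branch into ¬(s ∧ q)  //  ¬u.
          branch 2.1.1 (add ¬(s ∧ q)):
            (s ∨ ¬t): β-rule — branch into s  //  ¬t.
              branch 2.1.1.1 (add s):
                × closes — contains both s and ¬s.
              branch 2.1.1.2 (add ¬t):
                × closes — contains both t and ¬t.
          branch 2.1.2 (add ¬u):
            (s ∨ ¬t): β-rule — branch into s  //  ¬t.
              branch 2.1.2.1 (add s):
                × closes — contains both s and ¬s.
              branch 2.1.2.2 (add ¬t):
                × closes — contains both t and ¬t.
      branch 2.2 (add ¬(s ∨ ¬t), ¬p):
        × closes — contains both p and ¬p.
All 10 branches close.
Every branch closed; the formula is unsatisfiable.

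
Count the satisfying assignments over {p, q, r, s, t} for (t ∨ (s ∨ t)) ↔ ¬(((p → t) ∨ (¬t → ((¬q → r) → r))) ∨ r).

8

Initial set: {((t ∨ (s ∨ t)) ↔ ¬(((p → t) ∨ (¬t → ((¬q → r) → r))) ∨ r))}.
((t ∨ (s ∨ t)) ↔ ¬(((p → t) ∨ (¬t → ((¬q → r) → r))) ∨ r)): β-rule — branch into (t ∨ (s ∨ t)), ¬(((p → t) ∨ (¬t → ((¬q → r) → r))) ∨ r)  //  ¬(t ∨ (s ∨ t)), ¬¬(((p → t) ∨ (¬t → ((¬q → r) → r))) ∨ r).
  branch 1 (add (t ∨ (s ∨ t)), ¬(((p → t) ∨ (¬t → ((¬q → r) → r))) ∨ r)):
    ¬(((p → t) ∨ (¬t → ((¬q → r) → r))) ∨ r): α-rule — add ¬((p → t) ∨ (¬t → ((¬q → r) → r))), ¬r.
    ¬((p → t) ∨ (¬t → ((¬q → r) → r))): α-rule — add ¬(p → t), ¬(¬t → ((¬q → r) → r)).
    ¬(p → t): α-rule — add p, ¬t.
    ¬(¬t → ((¬q → r) → r)): α-rule — add ¬t, ¬((¬q → r) → r).
    ¬((¬q → r) → r): α-rule — add (¬q → r), ¬r.
    (t ∨ (s ∨ t)): β-rule — branch into t  //  (s ∨ t).
      branch 1.1 (add t):
        × closes — contains both t and ¬t.
      branch 1.2 (add (s ∨ t)):
        (¬q → r): β-rule — branch into ¬¬q  //  r.
          branch 1.2.1 (add ¬¬q):
            (s ∨ t): β-rule — branch into s  //  t.
              branch 1.2.1.1 (add s):
                ○ open, literals {p=true, q=true, r=false, s=true, t=false}.
              branch 1.2.1.2 (add t):
                × closes — contains both t and ¬t.
          branch 1.2.2 (add r):
            × closes — contains both r and ¬r.
  branch 2 (add ¬(t ∨ (s ∨ t)), ¬¬(((p → t) ∨ (¬t → ((¬q → r) → r))) ∨ r)):
    ¬(t ∨ (s ∨ t)): α-rule — add ¬t, ¬(s ∨ t).
    ¬(s ∨ t): α-rule — add ¬s, ¬t.
    ¬¬(((p → t) ∨ (¬t → ((¬q → r) → r))) ∨ r): β-rule — branch into ((p → t) ∨ (¬t → ((¬q → r) → r)))  //  r.
      branch 2.1 (add ((p → t) ∨ (¬t → ((¬q → r) → r)))):
        ((p → t) ∨ (¬t → ((¬q → r) → r))): β-rule — branch into (p → t)  //  (¬t → ((¬q → r) → r)).
          branch 2.1.1 (add (p → t)):
            (p → t): β-rule — branch into ¬p  //  t.
              branch 2.1.1.1 (add ¬p):
                ○ open, literals {p=false, s=false, t=false}.
              branch 2.1.1.2 (add t):
                × closes — contains both t and ¬t.
          branch 2.1.2 (add (¬t → ((¬q → r) → r))):
            (¬t → ((¬q → r) → r)): β-rule — branch into ¬¬t  //  ((¬q → r) → r).
              branch 2.1.2.1 (add ¬¬t):
                × closes — contains both t and ¬t.
              branch 2.1.2.2 (add ((¬q → r) → r)):
                ((¬q → r) → r): β-rule — branch into ¬(¬q → r)  //  r.
                  branch 2.1.2.2.1 (add ¬(¬q → r)):
                    ¬(¬q → r): α-rule — add ¬q, ¬r.
                    ○ open, literals {q=false, r=false, s=false, t=false}.
                  branch 2.1.2.2.2 (add r):
                    ○ open, literals {r=true, s=false, t=false}.
      branch 2.2 (add r):
        ○ open, literals {r=true, s=false, t=false}.
5 branches closed, 5 open.
Each open branch fixes some atoms; the unmentioned ones are free. Counting distinct full assignments: branch {p=true, q=true, r=false, s=true, t=false} (none free) contributes 1 new; branch {p=false, s=false, t=false} (q, r) contributes 4 new; branch {q=false, r=false, s=false, t=false} (p) contributes 1 new; branch {r=true, s=false, t=false} (p, q) contributes 2 new; branch {r=true, s=false, t=false} (p, q) contributes 0 new. Total: 8.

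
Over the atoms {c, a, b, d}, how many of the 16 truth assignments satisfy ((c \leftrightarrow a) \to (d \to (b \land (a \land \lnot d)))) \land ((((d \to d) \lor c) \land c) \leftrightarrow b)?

Initial set: {(((c \leftrightarrow a) \to (d \to (b \land (a \land \lnot d)))) \land ((((d \to d) \lor c) \land c) \leftrightarrow b))}.
(((c \leftrightarrow a) \to (d \to (b \land (a \land \lnot d)))) \land ((((d \to d) \lor c) \land c) \leftrightarrow b)): α-rule — add ((c \leftrightarrow a) \to (d \to (b \land (a \land \lnot d)))), ((((d \to d) \lor c) \land c) \leftrightarrow b).
((c \leftrightarrow a) \to (d \to (b \land (a \land \lnot d)))): β-rule — branch into \lnot (c \leftrightarrow a)  //  (d \to (b \land (a \land \lnot d))).
  branch 1 (add \lnot (c \leftrightarrow a)):
    ((((d \to d) \lor c) \land c) \leftrightarrow b): β-rule — branch into (((d \to d) \lor c) \land c), b  //  \lnot (((d \to d) \lor c) \land c), \lnot b.
      branch 1.1 (add (((d \to d) \lor c) \land c), b):
        (((d \to d) \lor c) \land c): α-rule — add ((d \to d) \lor c), c.
        \lnot (c \leftrightarrow a): β-rule — branch into c, \lnot a  //  \lnot c, a.
          branch 1.1.1 (add c, \lnot a):
            ((d \to d) \lor c): β-rule — branch into (d \to d)  //  c.
              branch 1.1.1.1 (add (d \to d)):
                (d \to d): β-rule — branch into \lnot d  //  d.
                  branch 1.1.1.1.1 (add \lnot d):
                    ○ open, literals {a=F, b=T, c=T, d=F}.
                  branch 1.1.1.1.2 (add d):
                    ○ open, literals {a=F, b=T, c=T, d=T}.
              branch 1.1.1.2 (add c):
                ○ open, literals {a=F, b=T, c=T}.
          branch 1.1.2 (add \lnot c, a):
            × closes — contains both c and \lnot c.
      branch 1.2 (add \lnot (((d \to d) \lor c) \land c), \lnot b):
        \lnot (c \leftrightarrow a): β-rule — branch into c, \lnot a  //  \lnot c, a.
          branch 1.2.1 (add c, \lnot a):
            \lnot (((d \to d) \lor c) \land c): β-rule — branch into \lnot ((d \to d) \lor c)  //  \lnot c.
              branch 1.2.1.1 (add \lnot ((d \to d) \lor c)):
                \lnot ((d \to d) \lor c): α-rule — add \lnot (d \to d), \lnot c.
                × closes — contains both c and \lnot c.
              branch 1.2.1.2 (add \lnot c):
                × closes — contains both c and \lnot c.
          branch 1.2.2 (add \lnot c, a):
            \lnot (((d \to d) \lor c) \land c): β-rule — branch into \lnot ((d \to d) \lor c)  //  \lnot c.
              branch 1.2.2.1 (add \lnot ((d \to d) \lor c)):
                \lnot ((d \to d) \lor c): α-rule — add \lnot (d \to d), \lnot c.
                \lnot (d \to d): α-rule — add d, \lnot d.
                × closes — contains both d and \lnot d.
              branch 1.2.2.2 (add \lnot c):
                ○ open, literals {a=T, b=F, c=F}.
  branch 2 (add (d \to (b \land (a \land \lnot d)))):
    ((((d \to d) \lor c) \land c) \leftrightarrow b): β-rule — branch into (((d \to d) \lor c) \land c), b  //  \lnot (((d \to d) \lor c) \land c), \lnot b.
      branch 2.1 (add (((d \to d) \lor c) \land c), b):
        (((d \to d) \lor c) \land c): α-rule — add ((d \to d) \lor c), c.
        (d \to (b \land (a \land \lnot d))): β-rule — branch into \lnot d  //  (b \land (a \land \lnot d)).
          branch 2.1.1 (add \lnot d):
            ((d \to d) \lor c): β-rule — branch into (d \to d)  //  c.
              branch 2.1.1.1 (add (d \to d)):
                (d \to d): β-rule — branch into \lnot d  //  d.
                  branch 2.1.1.1.1 (add \lnot d):
                    ○ open, literals {b=T, c=T, d=F}.
                  branch 2.1.1.1.2 (add d):
                    × closes — contains both d and \lnot d.
              branch 2.1.1.2 (add c):
                ○ open, literals {b=T, c=T, d=F}.
          branch 2.1.2 (add (b \land (a \land \lnot d))):
            (b \land (a \land \lnot d)): α-rule — add b, (a \land \lnot d).
            (a \land \lnot d): α-rule — add a, \lnot d.
            ((d \to d) \lor c): β-rule — branch into (d \to d)  //  c.
              branch 2.1.2.1 (add (d \to d)):
                (d \to d): β-rule — branch into \lnot d  //  d.
                  branch 2.1.2.1.1 (add \lnot d):
                    ○ open, literals {a=T, b=T, c=T, d=F}.
                  branch 2.1.2.1.2 (add d):
                    × closes — contains both d and \lnot d.
              branch 2.1.2.2 (add c):
                ○ open, literals {a=T, b=T, c=T, d=F}.
      branch 2.2 (add \lnot (((d \to d) \lor c) \land c), \lnot b):
        (d \to (b \land (a \land \lnot d))): β-rule — branch into \lnot d  //  (b \land (a \land \lnot d)).
          branch 2.2.1 (add \lnot d):
            \lnot (((d \to d) \lor c) \land c): β-rule — branch into \lnot ((d \to d) \lor c)  //  \lnot c.
              branch 2.2.1.1 (add \lnot ((d \to d) \lor c)):
                \lnot ((d \to d) \lor c): α-rule — add \lnot (d \to d), \lnot c.
                \lnot (d \to d): α-rule — add d, \lnot d.
                × closes — contains both d and \lnot d.
              branch 2.2.1.2 (add \lnot c):
                ○ open, literals {b=F, c=F, d=F}.
          branch 2.2.2 (add (b \land (a \land \lnot d))):
            (b \land (a \land \lnot d)): α-rule — add b, (a \land \lnot d).
            × closes — contains both b and \lnot b.
8 branches closed, 9 open.
Each open branch fixes some atoms; the unmentioned ones are free. Counting distinct full assignments: branch {a=F, b=T, c=T, d=F} (none free) contributes 1 new; branch {a=F, b=T, c=T, d=T} (none free) contributes 1 new; branch {a=F, b=T, c=T} (d) contributes 0 new; branch {a=T, b=F, c=F} (d) contributes 2 new; branch {b=T, c=T, d=F} (a) contributes 1 new; branch {b=T, c=T, d=F} (a) contributes 0 new; branch {a=T, b=T, c=T, d=F} (none free) contributes 0 new; branch {a=T, b=T, c=T, d=F} (none free) contributes 0 new; branch {b=F, c=F, d=F} (a) contributes 1 new. Total: 6.

6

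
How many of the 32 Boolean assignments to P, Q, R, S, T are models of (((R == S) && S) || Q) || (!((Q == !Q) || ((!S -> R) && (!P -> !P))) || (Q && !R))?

24

Initial set: {T ((((R == S) && S) || Q) || (!((Q == !Q) || ((!S -> R) && (!P -> !P))) || (Q && !R)))}.
T ((((R == S) && S) || Q) || (!((Q == !Q) || ((!S -> R) && (!P -> !P))) || (Q && !R))): β-rule — branch into T (((R == S) && S) || Q)  //  T (!((Q == !Q) || ((!S -> R) && (!P -> !P))) || (Q && !R)).
  branch 1 (add T (((R == S) && S) || Q)):
    T (((R == S) && S) || Q): β-rule — branch into T ((R == S) && S)  //  T Q.
      branch 1.1 (add T ((R == S) && S)):
        T ((R == S) && S): α-rule — add T (R == S), T S.
        T (R == S): β-rule — branch into T R, T S  //  F R, F S.
          branch 1.1.1 (add T R, T S):
            ○ open, literals {R=1, S=1}.
          branch 1.1.2 (add F R, F S):
            × closes — contains both S and !S.
      branch 1.2 (add T Q):
        ○ open, literals {Q=1}.
  branch 2 (add T (!((Q == !Q) || ((!S -> R) && (!P -> !P))) || (Q && !R))):
    T (!((Q == !Q) || ((!S -> R) && (!P -> !P))) || (Q && !R)): β-rule — branch into T !((Q == !Q) || ((!S -> R) && (!P -> !P)))  //  T (Q && !R).
      branch 2.1 (add T !((Q == !Q) || ((!S -> R) && (!P -> !P)))):
        T !((Q == !Q) || ((!S -> R) && (!P -> !P))): α-rule — add F (Q == !Q), F ((!S -> R) && (!P -> !P)).
        F (Q == !Q): β-rule — branch into T Q, F !Q  //  F Q, T !Q.
          branch 2.1.1 (add T Q, F !Q):
            F ((!S -> R) && (!P -> !P)): β-rule — branch into F (!S -> R)  //  F (!P -> !P).
              branch 2.1.1.1 (add F (!S -> R)):
                F (!S -> R): α-rule — add T !S, F R.
                ○ open, literals {Q=1, R=0, S=0}.
              branch 2.1.1.2 (add F (!P -> !P)):
                F (!P -> !P): α-rule — add T !P, F !P.
                × closes — contains both P and !P.
          branch 2.1.2 (add F Q, T !Q):
            F ((!S -> R) && (!P -> !P)): β-rule — branch into F (!S -> R)  //  F (!P -> !P).
              branch 2.1.2.1 (add F (!S -> R)):
                F (!S -> R): α-rule — add T !S, F R.
                ○ open, literals {Q=0, R=0, S=0}.
              branch 2.1.2.2 (add F (!P -> !P)):
                F (!P -> !P): α-rule — add T !P, F !P.
                × closes — contains both P and !P.
      branch 2.2 (add T (Q && !R)):
        T (Q && !R): α-rule — add T Q, T !R.
        ○ open, literals {Q=1, R=0}.
3 branches closed, 5 open.
Each open branch fixes some atoms; the unmentioned ones are free. Counting distinct full assignments: branch {R=1, S=1} (P, Q, T) contributes 8 new; branch {Q=1} (P, R, S, T) contributes 12 new; branch {Q=1, R=0, S=0} (P, T) contributes 0 new; branch {Q=0, R=0, S=0} (P, T) contributes 4 new; branch {Q=1, R=0} (P, S, T) contributes 0 new. Total: 24.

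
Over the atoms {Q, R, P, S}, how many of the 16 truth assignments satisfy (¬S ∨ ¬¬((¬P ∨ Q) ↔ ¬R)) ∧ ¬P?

Initial set: {T ((¬S ∨ ¬¬((¬P ∨ Q) ↔ ¬R)) ∧ ¬P)}.
T ((¬S ∨ ¬¬((¬P ∨ Q) ↔ ¬R)) ∧ ¬P): α-rule — add T (¬S ∨ ¬¬((¬P ∨ Q) ↔ ¬R)), T ¬P.
T (¬S ∨ ¬¬((¬P ∨ Q) ↔ ¬R)): β-rule — branch into T ¬S  //  T ¬¬((¬P ∨ Q) ↔ ¬R).
  branch 1 (add T ¬S):
    ○ open, literals {P=false, S=false}.
  branch 2 (add T ¬¬((¬P ∨ Q) ↔ ¬R)):
    T ¬¬((¬P ∨ Q) ↔ ¬R): drop double negation, giving T ((¬P ∨ Q) ↔ ¬R).
    T ((¬P ∨ Q) ↔ ¬R): β-rule — branch into T (¬P ∨ Q), T ¬R  //  F (¬P ∨ Q), F ¬R.
      branch 2.1 (add T (¬P ∨ Q), T ¬R):
        T (¬P ∨ Q): β-rule — branch into T ¬P  //  T Q.
          branch 2.1.1 (add T ¬P):
            ○ open, literals {P=false, R=false}.
          branch 2.1.2 (add T Q):
            ○ open, literals {P=false, Q=true, R=false}.
      branch 2.2 (add F (¬P ∨ Q), F ¬R):
        F (¬P ∨ Q): α-rule — add F ¬P, F Q.
        × closes — contains both P and ¬P.
1 branch closed, 3 open.
Each open branch fixes some atoms; the unmentioned ones are free. Counting distinct full assignments: branch {P=false, S=false} (Q, R) contributes 4 new; branch {P=false, R=false} (Q, S) contributes 2 new; branch {P=false, Q=true, R=false} (S) contributes 0 new. Total: 6.

6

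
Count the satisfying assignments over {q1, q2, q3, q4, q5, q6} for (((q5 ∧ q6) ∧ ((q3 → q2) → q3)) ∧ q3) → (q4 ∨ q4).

Initial set: {((((q5 ∧ q6) ∧ ((q3 → q2) → q3)) ∧ q3) → (q4 ∨ q4))}.
((((q5 ∧ q6) ∧ ((q3 → q2) → q3)) ∧ q3) → (q4 ∨ q4)): β-rule — branch into ¬(((q5 ∧ q6) ∧ ((q3 → q2) → q3)) ∧ q3)  //  (q4 ∨ q4).
  branch 1 (add ¬(((q5 ∧ q6) ∧ ((q3 → q2) → q3)) ∧ q3)):
    ¬(((q5 ∧ q6) ∧ ((q3 → q2) → q3)) ∧ q3): β-rule — branch into ¬((q5 ∧ q6) ∧ ((q3 → q2) → q3))  //  ¬q3.
      branch 1.1 (add ¬((q5 ∧ q6) ∧ ((q3 → q2) → q3))):
        ¬((q5 ∧ q6) ∧ ((q3 → q2) → q3)): β-rule — branch into ¬(q5 ∧ q6)  //  ¬((q3 → q2) → q3).
          branch 1.1.1 (add ¬(q5 ∧ q6)):
            ¬(q5 ∧ q6): β-rule — branch into ¬q5  //  ¬q6.
              branch 1.1.1.1 (add ¬q5):
                ○ open, literals {q5=false}.
              branch 1.1.1.2 (add ¬q6):
                ○ open, literals {q6=false}.
          branch 1.1.2 (add ¬((q3 → q2) → q3)):
            ¬((q3 → q2) → q3): α-rule — add (q3 → q2), ¬q3.
            (q3 → q2): β-rule — branch into ¬q3  //  q2.
              branch 1.1.2.1 (add ¬q3):
                ○ open, literals {q3=false}.
              branch 1.1.2.2 (add q2):
                ○ open, literals {q2=true, q3=false}.
      branch 1.2 (add ¬q3):
        ○ open, literals {q3=false}.
  branch 2 (add (q4 ∨ q4)):
    (q4 ∨ q4): β-rule — branch into q4  //  q4.
      branch 2.1 (add q4):
        ○ open, literals {q4=true}.
      branch 2.2 (add q4):
        ○ open, literals {q4=true}.
0 branches closed, 7 open.
Each open branch fixes some atoms; the unmentioned ones are free. Counting distinct full assignments: branch {q5=false} (q1, q2, q3, q4, q6) contributes 32 new; branch {q6=false} (q1, q2, q3, q4, q5) contributes 16 new; branch {q3=false} (q1, q2, q4, q5, q6) contributes 8 new; branch {q2=true, q3=false} (q1, q4, q5, q6) contributes 0 new; branch {q3=false} (q1, q2, q4, q5, q6) contributes 0 new; branch {q4=true} (q1, q2, q3, q5, q6) contributes 4 new; branch {q4=true} (q1, q2, q3, q5, q6) contributes 0 new. Total: 60.

60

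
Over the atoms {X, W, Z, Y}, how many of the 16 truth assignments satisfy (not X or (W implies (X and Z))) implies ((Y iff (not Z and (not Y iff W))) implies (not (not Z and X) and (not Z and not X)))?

Initial set: {((not X or (W implies (X and Z))) implies ((Y iff (not Z and (not Y iff W))) implies (not (not Z and X) and (not Z and not X))))}.
((not X or (W implies (X and Z))) implies ((Y iff (not Z and (not Y iff W))) implies (not (not Z and X) and (not Z and not X)))): β-rule — branch into not (not X or (W implies (X and Z)))  //  ((Y iff (not Z and (not Y iff W))) implies (not (not Z and X) and (not Z and not X))).
  branch 1 (add not (not X or (W implies (X and Z)))):
    not (not X or (W implies (X and Z))): α-rule — add not not X, not (W implies (X and Z)).
    not (W implies (X and Z)): α-rule — add W, not (X and Z).
    not (X and Z): β-rule — branch into not X  //  not Z.
      branch 1.1 (add not X):
        × closes — contains both X and not X.
      branch 1.2 (add not Z):
        ○ open, literals {W=true, X=true, Z=false}.
  branch 2 (add ((Y iff (not Z and (not Y iff W))) implies (not (not Z and X) and (not Z and not X)))):
    ((Y iff (not Z and (not Y iff W))) implies (not (not Z and X) and (not Z and not X))): β-rule — branch into not (Y iff (not Z and (not Y iff W)))  //  (not (not Z and X) and (not Z and not X)).
      branch 2.1 (add not (Y iff (not Z and (not Y iff W)))):
        not (Y iff (not Z and (not Y iff W))): β-rule — branch into Y, not (not Z and (not Y iff W))  //  not Y, (not Z and (not Y iff W)).
          branch 2.1.1 (add Y, not (not Z and (not Y iff W))):
            not (not Z and (not Y iff W)): β-rule — branch into not not Z  //  not (not Y iff W).
              branch 2.1.1.1 (add not not Z):
                ○ open, literals {Y=true, Z=true}.
              branch 2.1.1.2 (add not (not Y iff W)):
                not (not Y iff W): β-rule — branch into not Y, not W  //  not not Y, W.
                  branch 2.1.1.2.1 (add not Y, not W):
                    × closes — contains both Y and not Y.
                  branch 2.1.1.2.2 (add not not Y, W):
                    ○ open, literals {W=true, Y=true}.
          branch 2.1.2 (add not Y, (not Z and (not Y iff W))):
            (not Z and (not Y iff W)): α-rule — add not Z, (not Y iff W).
            (not Y iff W): β-rule — branch into not Y, W  //  not not Y, not W.
              branch 2.1.2.1 (add not Y, W):
                ○ open, literals {W=true, Y=false, Z=false}.
              branch 2.1.2.2 (add not not Y, not W):
                × closes — contains both Y and not Y.
      branch 2.2 (add (not (not Z and X) and (not Z and not X))):
        (not (not Z and X) and (not Z and not X)): α-rule — add not (not Z and X), (not Z and not X).
        (not Z and not X): α-rule — add not Z, not X.
        not (not Z and X): β-rule — branch into not not Z  //  not X.
          branch 2.2.1 (add not not Z):
            × closes — contains both Z and not Z.
          branch 2.2.2 (add not X):
            ○ open, literals {X=false, Z=false}.
4 branches closed, 5 open.
Each open branch fixes some atoms; the unmentioned ones are free. Counting distinct full assignments: branch {W=true, X=true, Z=false} (Y) contributes 2 new; branch {Y=true, Z=true} (X, W) contributes 4 new; branch {W=true, Y=true} (X, Z) contributes 1 new; branch {W=true, Y=false, Z=false} (X) contributes 1 new; branch {X=false, Z=false} (W, Y) contributes 2 new. Total: 10.

10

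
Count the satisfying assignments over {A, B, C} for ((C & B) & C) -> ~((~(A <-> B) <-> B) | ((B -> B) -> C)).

6

Initial set: {(((C & B) & C) -> ~((~(A <-> B) <-> B) | ((B -> B) -> C)))}.
(((C & B) & C) -> ~((~(A <-> B) <-> B) | ((B -> B) -> C))): β-rule — branch into ~((C & B) & C)  //  ~((~(A <-> B) <-> B) | ((B -> B) -> C)).
  branch 1 (add ~((C & B) & C)):
    ~((C & B) & C): β-rule — branch into ~(C & B)  //  ~C.
      branch 1.1 (add ~(C & B)):
        ~(C & B): β-rule — branch into ~C  //  ~B.
          branch 1.1.1 (add ~C):
            ○ open, literals {C=0}.
          branch 1.1.2 (add ~B):
            ○ open, literals {B=0}.
      branch 1.2 (add ~C):
        ○ open, literals {C=0}.
  branch 2 (add ~((~(A <-> B) <-> B) | ((B -> B) -> C))):
    ~((~(A <-> B) <-> B) | ((B -> B) -> C)): α-rule — add ~(~(A <-> B) <-> B), ~((B -> B) -> C).
    ~((B -> B) -> C): α-rule — add (B -> B), ~C.
    ~(~(A <-> B) <-> B): β-rule — branch into ~(A <-> B), ~B  //  ~~(A <-> B), B.
      branch 2.1 (add ~(A <-> B), ~B):
        (B -> B): β-rule — branch into ~B  //  B.
          branch 2.1.1 (add ~B):
            ~(A <-> B): β-rule — branch into A, ~B  //  ~A, B.
              branch 2.1.1.1 (add A, ~B):
                ○ open, literals {A=1, B=0, C=0}.
              branch 2.1.1.2 (add ~A, B):
                × closes — contains both B and ~B.
          branch 2.1.2 (add B):
            × closes — contains both B and ~B.
      branch 2.2 (add ~~(A <-> B), B):
        (B -> B): β-rule — branch into ~B  //  B.
          branch 2.2.1 (add ~B):
            × closes — contains both B and ~B.
          branch 2.2.2 (add B):
            ~~(A <-> B): β-rule — branch into A, B  //  ~A, ~B.
              branch 2.2.2.1 (add A, B):
                ○ open, literals {A=1, B=1, C=0}.
              branch 2.2.2.2 (add ~A, ~B):
                × closes — contains both B and ~B.
4 branches closed, 5 open.
Each open branch fixes some atoms; the unmentioned ones are free. Counting distinct full assignments: branch {C=0} (A, B) contributes 4 new; branch {B=0} (A, C) contributes 2 new; branch {C=0} (A, B) contributes 0 new; branch {A=1, B=0, C=0} (none free) contributes 0 new; branch {A=1, B=1, C=0} (none free) contributes 0 new. Total: 6.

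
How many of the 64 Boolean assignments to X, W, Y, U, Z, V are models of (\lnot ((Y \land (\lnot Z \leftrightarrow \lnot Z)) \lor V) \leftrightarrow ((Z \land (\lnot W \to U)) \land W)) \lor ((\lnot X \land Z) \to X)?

Initial set: {((\lnot ((Y \land (\lnot Z \leftrightarrow \lnot Z)) \lor V) \leftrightarrow ((Z \land (\lnot W \to U)) \land W)) \lor ((\lnot X \land Z) \to X))}.
((\lnot ((Y \land (\lnot Z \leftrightarrow \lnot Z)) \lor V) \leftrightarrow ((Z \land (\lnot W \to U)) \land W)) \lor ((\lnot X \land Z) \to X)): β-rule — branch into (\lnot ((Y \land (\lnot Z \leftrightarrow \lnot Z)) \lor V) \leftrightarrow ((Z \land (\lnot W \to U)) \land W))  //  ((\lnot X \land Z) \to X).
  branch 1 (add (\lnot ((Y \land (\lnot Z \leftrightarrow \lnot Z)) \lor V) \leftrightarrow ((Z \land (\lnot W \to U)) \land W))):
    (\lnot ((Y \land (\lnot Z \leftrightarrow \lnot Z)) \lor V) \leftrightarrow ((Z \land (\lnot W \to U)) \land W)): β-rule — branch into \lnot ((Y \land (\lnot Z \leftrightarrow \lnot Z)) \lor V), ((Z \land (\lnot W \to U)) \land W)  //  \lnot \lnot ((Y \land (\lnot Z \leftrightarrow \lnot Z)) \lor V), \lnot ((Z \land (\lnot W \to U)) \land W).
      branch 1.1 (add \lnot ((Y \land (\lnot Z \leftrightarrow \lnot Z)) \lor V), ((Z \land (\lnot W \to U)) \land W)):
        \lnot ((Y \land (\lnot Z \leftrightarrow \lnot Z)) \lor V): α-rule — add \lnot (Y \land (\lnot Z \leftrightarrow \lnot Z)), \lnot V.
        ((Z \land (\lnot W \to U)) \land W): α-rule — add (Z \land (\lnot W \to U)), W.
        (Z \land (\lnot W \to U)): α-rule — add Z, (\lnot W \to U).
        \lnot (Y \land (\lnot Z \leftrightarrow \lnot Z)): β-rule — branch into \lnot Y  //  \lnot (\lnot Z \leftrightarrow \lnot Z).
          branch 1.1.1 (add \lnot Y):
            (\lnot W \to U): β-rule — branch into \lnot \lnot W  //  U.
              branch 1.1.1.1 (add \lnot \lnot W):
                ○ open, literals {V=F, W=T, Y=F, Z=T}.
              branch 1.1.1.2 (add U):
                ○ open, literals {U=T, V=F, W=T, Y=F, Z=T}.
          branch 1.1.2 (add \lnot (\lnot Z \leftrightarrow \lnot Z)):
            (\lnot W \to U): β-rule — branch into \lnot \lnot W  //  U.
              branch 1.1.2.1 (add \lnot \lnot W):
                \lnot (\lnot Z \leftrightarrow \lnot Z): β-rule — branch into \lnot Z, \lnot \lnot Z  //  \lnot \lnot Z, \lnot Z.
                  branch 1.1.2.1.1 (add \lnot Z, \lnot \lnot Z):
                    × closes — contains both Z and \lnot Z.
                  branch 1.1.2.1.2 (add \lnot \lnot Z, \lnot Z):
                    × closes — contains both Z and \lnot Z.
              branch 1.1.2.2 (add U):
                \lnot (\lnot Z \leftrightarrow \lnot Z): β-rule — branch into \lnot Z, \lnot \lnot Z  //  \lnot \lnot Z, \lnot Z.
                  branch 1.1.2.2.1 (add \lnot Z, \lnot \lnot Z):
                    × closes — contains both Z and \lnot Z.
                  branch 1.1.2.2.2 (add \lnot \lnot Z, \lnot Z):
                    × closes — contains both Z and \lnot Z.
      branch 1.2 (add \lnot \lnot ((Y \land (\lnot Z \leftrightarrow \lnot Z)) \lor V), \lnot ((Z \land (\lnot W \to U)) \land W)):
        \lnot \lnot ((Y \land (\lnot Z \leftrightarrow \lnot Z)) \lor V): β-rule — branch into (Y \land (\lnot Z \leftrightarrow \lnot Z))  //  V.
          branch 1.2.1 (add (Y \land (\lnot Z \leftrightarrow \lnot Z))):
            (Y \land (\lnot Z \leftrightarrow \lnot Z)): α-rule — add Y, (\lnot Z \leftrightarrow \lnot Z).
            \lnot ((Z \land (\lnot W \to U)) \land W): β-rule — branch into \lnot (Z \land (\lnot W \to U))  //  \lnot W.
              branch 1.2.1.1 (add \lnot (Z \land (\lnot W \to U))):
                (\lnot Z \leftrightarrow \lnot Z): β-rule — branch into \lnot Z, \lnot Z  //  \lnot \lnot Z, \lnot \lnot Z.
                  branch 1.2.1.1.1 (add \lnot Z, \lnot Z):
                    \lnot (Z \land (\lnot W \to U)): β-rule — branch into \lnot Z  //  \lnot (\lnot W \to U).
                      branch 1.2.1.1.1.1 (add \lnot Z):
                        ○ open, literals {Y=T, Z=F}.
                      branch 1.2.1.1.1.2 (add \lnot (\lnot W \to U)):
                        \lnot (\lnot W \to U): α-rule — add \lnot W, \lnot U.
                        ○ open, literals {U=F, W=F, Y=T, Z=F}.
                  branch 1.2.1.1.2 (add \lnot \lnot Z, \lnot \lnot Z):
                    \lnot (Z \land (\lnot W \to U)): β-rule — branch into \lnot Z  //  \lnot (\lnot W \to U).
                      branch 1.2.1.1.2.1 (add \lnot Z):
                        × closes — contains both Z and \lnot Z.
                      branch 1.2.1.1.2.2 (add \lnot (\lnot W \to U)):
                        \lnot (\lnot W \to U): α-rule — add \lnot W, \lnot U.
                        ○ open, literals {U=F, W=F, Y=T, Z=T}.
              branch 1.2.1.2 (add \lnot W):
                (\lnot Z \leftrightarrow \lnot Z): β-rule — branch into \lnot Z, \lnot Z  //  \lnot \lnot Z, \lnot \lnot Z.
                  branch 1.2.1.2.1 (add \lnot Z, \lnot Z):
                    ○ open, literals {W=F, Y=T, Z=F}.
                  branch 1.2.1.2.2 (add \lnot \lnot Z, \lnot \lnot Z):
                    ○ open, literals {W=F, Y=T, Z=T}.
          branch 1.2.2 (add V):
            \lnot ((Z \land (\lnot W \to U)) \land W): β-rule — branch into \lnot (Z \land (\lnot W \to U))  //  \lnot W.
              branch 1.2.2.1 (add \lnot (Z \land (\lnot W \to U))):
                \lnot (Z \land (\lnot W \to U)): β-rule — branch into \lnot Z  //  \lnot (\lnot W \to U).
                  branch 1.2.2.1.1 (add \lnot Z):
                    ○ open, literals {V=T, Z=F}.
                  branch 1.2.2.1.2 (add \lnot (\lnot W \to U)):
                    \lnot (\lnot W \to U): α-rule — add \lnot W, \lnot U.
                    ○ open, literals {U=F, V=T, W=F}.
              branch 1.2.2.2 (add \lnot W):
                ○ open, literals {V=T, W=F}.
  branch 2 (add ((\lnot X \land Z) \to X)):
    ((\lnot X \land Z) \to X): β-rule — branch into \lnot (\lnot X \land Z)  //  X.
      branch 2.1 (add \lnot (\lnot X \land Z)):
        \lnot (\lnot X \land Z): β-rule — branch into \lnot \lnot X  //  \lnot Z.
          branch 2.1.1 (add \lnot \lnot X):
            ○ open, literals {X=T}.
          branch 2.1.2 (add \lnot Z):
            ○ open, literals {Z=F}.
      branch 2.2 (add X):
        ○ open, literals {X=T}.
5 branches closed, 13 open.
Each open branch fixes some atoms; the unmentioned ones are free. Counting distinct full assignments: branch {V=F, W=T, Y=F, Z=T} (X, U) contributes 4 new; branch {U=T, V=F, W=T, Y=F, Z=T} (X) contributes 0 new; branch {Y=T, Z=F} (X, W, U, V) contributes 16 new; branch {U=F, W=F, Y=T, Z=F} (X, V) contributes 0 new; branch {U=F, W=F, Y=T, Z=T} (X, V) contributes 4 new; branch {W=F, Y=T, Z=F} (X, U, V) contributes 0 new; branch {W=F, Y=T, Z=T} (X, U, V) contributes 4 new; branch {V=T, Z=F} (X, W, Y, U) contributes 8 new; branch {U=F, V=T, W=F} (X, Y, Z) contributes 2 new; branch {V=T, W=F} (X, Y, U, Z) contributes 2 new; branch {X=T} (W, Y, U, Z, V) contributes 12 new; branch {Z=F} (X, W, Y, U, V) contributes 4 new; branch {X=T} (W, Y, U, Z, V) contributes 0 new. Total: 56.

56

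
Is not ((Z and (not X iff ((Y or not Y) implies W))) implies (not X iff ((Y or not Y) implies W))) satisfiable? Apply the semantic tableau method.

Unsatisfiable

Initial set: {not ((Z and (not X iff ((Y or not Y) implies W))) implies (not X iff ((Y or not Y) implies W)))}.
not ((Z and (not X iff ((Y or not Y) implies W))) implies (not X iff ((Y or not Y) implies W))): α-rule — add (Z and (not X iff ((Y or not Y) implies W))), not (not X iff ((Y or not Y) implies W)).
(Z and (not X iff ((Y or not Y) implies W))): α-rule — add Z, (not X iff ((Y or not Y) implies W)).
not (not X iff ((Y or not Y) implies W)): β-rule — branch into not X, not ((Y or not Y) implies W)  //  not not X, ((Y or not Y) implies W).
  branch 1 (add not X, not ((Y or not Y) implies W)):
    not ((Y or not Y) implies W): α-rule — add (Y or not Y), not W.
    (not X iff ((Y or not Y) implies W)): β-rule — branch into not X, ((Y or not Y) implies W)  //  not not X, not ((Y or not Y) implies W).
      branch 1.1 (add not X, ((Y or not Y) implies W)):
        (Y or not Y): β-rule — branch into Y  //  not Y.
          branch 1.1.1 (add Y):
            ((Y or not Y) implies W): β-rule — branch into not (Y or not Y)  //  W.
              branch 1.1.1.1 (add not (Y or not Y)):
                not (Y or not Y): α-rule — add not Y, not not Y.
                × closes — contains both Y and not Y.
              branch 1.1.1.2 (add W):
                × closes — contains both W and not W.
          branch 1.1.2 (add not Y):
            ((Y or not Y) implies W): β-rule — branch into not (Y or not Y)  //  W.
              branch 1.1.2.1 (add not (Y or not Y)):
                not (Y or not Y): α-rule — add not Y, not not Y.
                × closes — contains both Y and not Y.
              branch 1.1.2.2 (add W):
                × closes — contains both W and not W.
      branch 1.2 (add not not X, not ((Y or not Y) implies W)):
        × closes — contains both X and not X.
  branch 2 (add not not X, ((Y or not Y) implies W)):
    (not X iff ((Y or not Y) implies W)): β-rule — branch into not X, ((Y or not Y) implies W)  //  not not X, not ((Y or not Y) implies W).
      branch 2.1 (add not X, ((Y or not Y) implies W)):
        × closes — contains both X and not X.
      branch 2.2 (add not not X, not ((Y or not Y) implies W)):
        not ((Y or not Y) implies W): α-rule — add (Y or not Y), not W.
        ((Y or not Y) implies W): β-rule — branch into not (Y or not Y)  //  W.
          branch 2.2.1 (add not (Y or not Y)):
            not (Y or not Y): α-rule — add not Y, not not Y.
            × closes — contains both Y and not Y.
          branch 2.2.2 (add W):
            × closes — contains both W and not W.
All 8 branches close.
Every branch closed; the formula is unsatisfiable.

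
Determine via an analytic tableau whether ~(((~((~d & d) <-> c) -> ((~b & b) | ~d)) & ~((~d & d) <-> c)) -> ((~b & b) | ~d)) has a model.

Initial set: {~(((~((~d & d) <-> c) -> ((~b & b) | ~d)) & ~((~d & d) <-> c)) -> ((~b & b) | ~d))}.
~(((~((~d & d) <-> c) -> ((~b & b) | ~d)) & ~((~d & d) <-> c)) -> ((~b & b) | ~d)): α-rule — add ((~((~d & d) <-> c) -> ((~b & b) | ~d)) & ~((~d & d) <-> c)), ~((~b & b) | ~d).
((~((~d & d) <-> c) -> ((~b & b) | ~d)) & ~((~d & d) <-> c)): α-rule — add (~((~d & d) <-> c) -> ((~b & b) | ~d)), ~((~d & d) <-> c).
~((~b & b) | ~d): α-rule — add ~(~b & b), ~~d.
(~((~d & d) <-> c) -> ((~b & b) | ~d)): β-rule — branch into ~~((~d & d) <-> c)  //  ((~b & b) | ~d).
  branch 1 (add ~~((~d & d) <-> c)):
    ~((~d & d) <-> c): β-rule — branch into (~d & d), ~c  //  ~(~d & d), c.
      branch 1.1 (add (~d & d), ~c):
        (~d & d): α-rule — add ~d, d.
        × closes — contains both d and ~d.
      branch 1.2 (add ~(~d & d), c):
        ~(~b & b): β-rule — branch into ~~b  //  ~b.
          branch 1.2.1 (add ~~b):
            ~~((~d & d) <-> c): β-rule — branch into (~d & d), c  //  ~(~d & d), ~c.
              branch 1.2.1.1 (add (~d & d), c):
                (~d & d): α-rule — add ~d, d.
                × closes — contains both d and ~d.
              branch 1.2.1.2 (add ~(~d & d), ~c):
                × closes — contains both c and ~c.
          branch 1.2.2 (add ~b):
            ~~((~d & d) <-> c): β-rule — branch into (~d & d), c  //  ~(~d & d), ~c.
              branch 1.2.2.1 (add (~d & d), c):
                (~d & d): α-rule — add ~d, d.
                × closes — contains both d and ~d.
              branch 1.2.2.2 (add ~(~d & d), ~c):
                × closes — contains both c and ~c.
  branch 2 (add ((~b & b) | ~d)):
    ~((~d & d) <-> c): β-rule — branch into (~d & d), ~c  //  ~(~d & d), c.
      branch 2.1 (add (~d & d), ~c):
        (~d & d): α-rule — add ~d, d.
        × closes — contains both d and ~d.
      branch 2.2 (add ~(~d & d), c):
        ~(~b & b): β-rule — branch into ~~b  //  ~b.
          branch 2.2.1 (add ~~b):
            ((~b & b) | ~d): β-rule — branch into (~b & b)  //  ~d.
              branch 2.2.1.1 (add (~b & b)):
                (~b & b): α-rule — add ~b, b.
                × closes — contains both b and ~b.
              branch 2.2.1.2 (add ~d):
                × closes — contains both d and ~d.
          branch 2.2.2 (add ~b):
            ((~b & b) | ~d): β-rule — branch into (~b & b)  //  ~d.
              branch 2.2.2.1 (add (~b & b)):
                (~b & b): α-rule — add ~b, b.
                × closes — contains both b and ~b.
              branch 2.2.2.2 (add ~d):
                × closes — contains both d and ~d.
All 10 branches close.
Every branch closed; the formula is unsatisfiable.

Unsatisfiable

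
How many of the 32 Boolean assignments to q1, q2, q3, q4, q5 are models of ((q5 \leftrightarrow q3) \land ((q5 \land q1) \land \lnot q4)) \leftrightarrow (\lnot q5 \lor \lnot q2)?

8

Initial set: {(((q5 \leftrightarrow q3) \land ((q5 \land q1) \land \lnot q4)) \leftrightarrow (\lnot q5 \lor \lnot q2))}.
(((q5 \leftrightarrow q3) \land ((q5 \land q1) \land \lnot q4)) \leftrightarrow (\lnot q5 \lor \lnot q2)): β-rule — branch into ((q5 \leftrightarrow q3) \land ((q5 \land q1) \land \lnot q4)), (\lnot q5 \lor \lnot q2)  //  \lnot ((q5 \leftrightarrow q3) \land ((q5 \land q1) \land \lnot q4)), \lnot (\lnot q5 \lor \lnot q2).
  branch 1 (add ((q5 \leftrightarrow q3) \land ((q5 \land q1) \land \lnot q4)), (\lnot q5 \lor \lnot q2)):
    ((q5 \leftrightarrow q3) \land ((q5 \land q1) \land \lnot q4)): α-rule — add (q5 \leftrightarrow q3), ((q5 \land q1) \land \lnot q4).
    ((q5 \land q1) \land \lnot q4): α-rule — add (q5 \land q1), \lnot q4.
    (q5 \land q1): α-rule — add q5, q1.
    (\lnot q5 \lor \lnot q2): β-rule — branch into \lnot q5  //  \lnot q2.
      branch 1.1 (add \lnot q5):
        × closes — contains both q5 and \lnot q5.
      branch 1.2 (add \lnot q2):
        (q5 \leftrightarrow q3): β-rule — branch into q5, q3  //  \lnot q5, \lnot q3.
          branch 1.2.1 (add q5, q3):
            ○ open, literals {q1=1, q2=0, q3=1, q4=0, q5=1}.
          branch 1.2.2 (add \lnot q5, \lnot q3):
            × closes — contains both q5 and \lnot q5.
  branch 2 (add \lnot ((q5 \leftrightarrow q3) \land ((q5 \land q1) \land \lnot q4)), \lnot (\lnot q5 \lor \lnot q2)):
    \lnot (\lnot q5 \lor \lnot q2): α-rule — add \lnot \lnot q5, \lnot \lnot q2.
    \lnot ((q5 \leftrightarrow q3) \land ((q5 \land q1) \land \lnot q4)): β-rule — branch into \lnot (q5 \leftrightarrow q3)  //  \lnot ((q5 \land q1) \land \lnot q4).
      branch 2.1 (add \lnot (q5 \leftrightarrow q3)):
        \lnot (q5 \leftrightarrow q3): β-rule — branch into q5, \lnot q3  //  \lnot q5, q3.
          branch 2.1.1 (add q5, \lnot q3):
            ○ open, literals {q2=1, q3=0, q5=1}.
          branch 2.1.2 (add \lnot q5, q3):
            × closes — contains both q5 and \lnot q5.
      branch 2.2 (add \lnot ((q5 \land q1) \land \lnot q4)):
        \lnot ((q5 \land q1) \land \lnot q4): β-rule — branch into \lnot (q5 \land q1)  //  \lnot \lnot q4.
          branch 2.2.1 (add \lnot (q5 \land q1)):
            \lnot (q5 \land q1): β-rule — branch into \lnot q5  //  \lnot q1.
              branch 2.2.1.1 (add \lnot q5):
                × closes — contains both q5 and \lnot q5.
              branch 2.2.1.2 (add \lnot q1):
                ○ open, literals {q1=0, q2=1, q5=1}.
          branch 2.2.2 (add \lnot \lnot q4):
            ○ open, literals {q2=1, q4=1, q5=1}.
4 branches closed, 4 open.
Each open branch fixes some atoms; the unmentioned ones are free. Counting distinct full assignments: branch {q1=1, q2=0, q3=1, q4=0, q5=1} (none free) contributes 1 new; branch {q2=1, q3=0, q5=1} (q1, q4) contributes 4 new; branch {q1=0, q2=1, q5=1} (q3, q4) contributes 2 new; branch {q2=1, q4=1, q5=1} (q1, q3) contributes 1 new. Total: 8.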